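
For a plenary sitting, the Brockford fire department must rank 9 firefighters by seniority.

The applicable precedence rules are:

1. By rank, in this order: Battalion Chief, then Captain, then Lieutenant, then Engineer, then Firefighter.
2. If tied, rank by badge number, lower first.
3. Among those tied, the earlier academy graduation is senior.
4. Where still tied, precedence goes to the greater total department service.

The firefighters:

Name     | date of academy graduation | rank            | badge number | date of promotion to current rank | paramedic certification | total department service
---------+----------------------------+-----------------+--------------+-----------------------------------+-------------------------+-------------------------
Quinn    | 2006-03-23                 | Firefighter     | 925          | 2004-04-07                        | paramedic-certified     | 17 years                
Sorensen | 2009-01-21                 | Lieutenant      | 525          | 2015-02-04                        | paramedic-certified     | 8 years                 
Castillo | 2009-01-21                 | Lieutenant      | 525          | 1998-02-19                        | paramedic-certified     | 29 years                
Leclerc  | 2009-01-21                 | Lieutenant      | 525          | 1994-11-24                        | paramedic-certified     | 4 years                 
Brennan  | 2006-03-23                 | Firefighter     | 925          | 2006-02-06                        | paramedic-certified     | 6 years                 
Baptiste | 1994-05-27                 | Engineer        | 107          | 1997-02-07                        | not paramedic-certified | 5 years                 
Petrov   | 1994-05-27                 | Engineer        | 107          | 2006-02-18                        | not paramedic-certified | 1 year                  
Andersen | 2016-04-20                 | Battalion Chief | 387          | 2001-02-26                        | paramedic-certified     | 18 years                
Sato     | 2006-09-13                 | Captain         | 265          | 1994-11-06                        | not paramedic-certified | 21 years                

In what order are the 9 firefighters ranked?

Andersen, Sato, Castillo, Sorensen, Leclerc, Baptiste, Petrov, Quinn, Brennan

By rank: Andersen (Battalion Chief); then Sato (Captain); then Castillo, Sorensen and Leclerc (Lieutenant); then Baptiste and Petrov (Engineer); then Quinn and Brennan (Firefighter).
Castillo, Sorensen and Leclerc all have badge number 525, so the next rule applies.
Castillo, Sorensen and Leclerc all have date of academy graduation 2009-01-21, so the next rule applies.
Among Castillo, Sorensen and Leclerc, by total department service (higher first): Castillo (29 years) before Sorensen (8 years) before Leclerc (4 years).
Baptiste and Petrov both have badge number 107, so the next rule applies.
Baptiste and Petrov both have date of academy graduation 1994-05-27, so the next rule applies.
Among Baptiste and Petrov, by total department service (higher first): Baptiste (5 years) before Petrov (1 year).
Quinn and Brennan both have badge number 925, so the next rule applies.
Quinn and Brennan both have date of academy graduation 2006-03-23, so the next rule applies.
Among Quinn and Brennan, by total department service (higher first): Quinn (17 years) before Brennan (6 years).
Full order: Andersen, Sato, Castillo, Sorensen, Leclerc, Baptiste, Petrov, Quinn, Brennan.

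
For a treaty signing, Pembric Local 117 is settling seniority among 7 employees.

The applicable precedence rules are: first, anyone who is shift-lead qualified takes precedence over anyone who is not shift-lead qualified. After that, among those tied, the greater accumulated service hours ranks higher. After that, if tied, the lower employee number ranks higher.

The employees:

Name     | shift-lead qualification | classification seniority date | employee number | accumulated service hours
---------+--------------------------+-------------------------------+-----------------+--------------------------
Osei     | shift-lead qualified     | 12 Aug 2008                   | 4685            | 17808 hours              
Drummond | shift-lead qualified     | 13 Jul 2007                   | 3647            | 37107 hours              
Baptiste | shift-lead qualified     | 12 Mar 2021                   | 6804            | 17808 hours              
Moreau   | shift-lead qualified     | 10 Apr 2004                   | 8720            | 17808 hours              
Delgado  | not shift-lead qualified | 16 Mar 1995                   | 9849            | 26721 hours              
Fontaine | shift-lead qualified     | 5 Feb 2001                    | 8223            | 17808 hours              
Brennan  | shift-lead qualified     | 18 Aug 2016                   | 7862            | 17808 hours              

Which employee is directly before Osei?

By the first rule: Drummond, Osei, Baptiste, Brennan, Fontaine and Moreau (each shift-lead qualified); then Delgado (not shift-lead qualified).
Among Drummond, Osei, Baptiste, Brennan, Fontaine and Moreau, by accumulated service hours (higher first): Drummond (37107 hours) before Osei, Baptiste, Brennan, Fontaine and Moreau (17808 hours).
Among Osei, Baptiste, Brennan, Fontaine and Moreau, by employee number (lower first): Osei (4685) before Baptiste (6804) before Brennan (7862) before Fontaine (8223) before Moreau (8720).
Order: Drummond, Osei, Baptiste, Brennan, Fontaine, Moreau, Delgado.

Drummond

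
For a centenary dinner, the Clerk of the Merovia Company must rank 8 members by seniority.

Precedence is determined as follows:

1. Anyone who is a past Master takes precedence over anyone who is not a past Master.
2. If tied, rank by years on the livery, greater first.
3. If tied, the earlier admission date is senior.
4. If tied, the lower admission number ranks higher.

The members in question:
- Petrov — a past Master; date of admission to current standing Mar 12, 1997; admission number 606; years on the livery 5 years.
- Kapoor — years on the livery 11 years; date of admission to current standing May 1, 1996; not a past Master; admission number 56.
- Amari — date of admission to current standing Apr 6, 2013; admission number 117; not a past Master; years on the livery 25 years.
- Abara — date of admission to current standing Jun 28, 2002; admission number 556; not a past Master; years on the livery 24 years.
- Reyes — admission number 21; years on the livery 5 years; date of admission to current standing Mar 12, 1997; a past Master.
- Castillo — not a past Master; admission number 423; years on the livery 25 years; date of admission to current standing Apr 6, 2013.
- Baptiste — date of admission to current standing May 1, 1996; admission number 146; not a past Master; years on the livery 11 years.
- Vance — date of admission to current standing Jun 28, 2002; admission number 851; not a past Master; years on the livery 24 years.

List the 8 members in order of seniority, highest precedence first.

Reyes, Petrov, Amari, Castillo, Abara, Vance, Kapoor, Baptiste

By the first rule: Reyes and Petrov (both a past Master); then Amari, Castillo, Abara, Vance, Kapoor and Baptiste (each not a past Master).
Reyes and Petrov both have years on the livery 5 years, so the next rule applies.
Reyes and Petrov both have date of admission to current standing Mar 12, 1997, so the next rule applies.
Among Reyes and Petrov, by admission number (lower first): Reyes (21) before Petrov (606).
Among Amari, Castillo, Abara, Vance, Kapoor and Baptiste, by years on the livery (higher first): Amari and Castillo (25 years) before Abara and Vance (24 years) before Kapoor and Baptiste (11 years).
Amari and Castillo both have date of admission to current standing Apr 6, 2013, so the next rule applies.
Among Amari and Castillo, by admission number (lower first): Amari (117) before Castillo (423).
Abara and Vance both have date of admission to current standing Jun 28, 2002, so the next rule applies.
Among Abara and Vance, by admission number (lower first): Abara (556) before Vance (851).
Kapoor and Baptiste both have date of admission to current standing May 1, 1996, so the next rule applies.
Among Kapoor and Baptiste, by admission number (lower first): Kapoor (56) before Baptiste (146).
Full order: Reyes, Petrov, Amari, Castillo, Abara, Vance, Kapoor, Baptiste.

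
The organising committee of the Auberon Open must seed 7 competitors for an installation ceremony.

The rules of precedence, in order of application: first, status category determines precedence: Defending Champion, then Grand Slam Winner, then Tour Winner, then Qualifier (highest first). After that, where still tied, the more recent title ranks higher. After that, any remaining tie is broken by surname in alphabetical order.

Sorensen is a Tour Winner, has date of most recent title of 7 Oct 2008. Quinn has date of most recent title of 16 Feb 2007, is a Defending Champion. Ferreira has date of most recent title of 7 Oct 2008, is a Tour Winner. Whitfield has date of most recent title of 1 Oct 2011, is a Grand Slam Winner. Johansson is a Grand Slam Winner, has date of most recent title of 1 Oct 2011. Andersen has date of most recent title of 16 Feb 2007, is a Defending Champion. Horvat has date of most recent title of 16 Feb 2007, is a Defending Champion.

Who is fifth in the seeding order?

Whitfield

By status category: Andersen, Horvat and Quinn (Defending Champion); then Johansson and Whitfield (Grand Slam Winner); then Ferreira and Sorensen (Tour Winner).
Andersen, Horvat and Quinn all have date of most recent title 16 Feb 2007, so the next rule applies.
Among Andersen, Horvat and Quinn, alphabetically by surname: Andersen before Horvat before Quinn.
Johansson and Whitfield both have date of most recent title 1 Oct 2011, so the next rule applies.
Among Johansson and Whitfield, alphabetically by surname: Johansson before Whitfield.
Ferreira and Sorensen both have date of most recent title 7 Oct 2008, so the next rule applies.
Among Ferreira and Sorensen, alphabetically by surname: Ferreira before Sorensen.
Order: Andersen, Horvat, Quinn, Johansson, Whitfield, Ferreira, Sorensen.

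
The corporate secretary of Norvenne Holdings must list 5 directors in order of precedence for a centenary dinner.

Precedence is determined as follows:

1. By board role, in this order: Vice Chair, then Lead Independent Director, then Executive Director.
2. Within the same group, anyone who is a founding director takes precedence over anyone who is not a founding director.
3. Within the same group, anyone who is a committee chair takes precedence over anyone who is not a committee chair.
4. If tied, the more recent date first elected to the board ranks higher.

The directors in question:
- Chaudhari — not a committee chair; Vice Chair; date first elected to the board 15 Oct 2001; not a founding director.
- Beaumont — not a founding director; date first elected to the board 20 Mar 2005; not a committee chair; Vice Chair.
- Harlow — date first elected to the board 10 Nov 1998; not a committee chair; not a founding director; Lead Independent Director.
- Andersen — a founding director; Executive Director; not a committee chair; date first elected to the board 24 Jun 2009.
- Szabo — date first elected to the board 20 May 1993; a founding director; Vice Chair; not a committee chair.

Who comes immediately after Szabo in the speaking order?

Beaumont

By board role: Szabo, Beaumont and Chaudhari (Vice Chair); then Harlow (Lead Independent Director); then Andersen (Executive Director).
Among Szabo, Beaumont and Chaudhari, a founding director before not a founding director: Szabo (a founding director) before Beaumont and Chaudhari (not a founding director).
Beaumont and Chaudhari are each not a committee chair, so the next rule applies.
Among Beaumont and Chaudhari, by date first elected to the board (later first): Beaumont (20 Mar 2005) before Chaudhari (15 Oct 2001).
Order: Szabo, Beaumont, Chaudhari, Harlow, Andersen.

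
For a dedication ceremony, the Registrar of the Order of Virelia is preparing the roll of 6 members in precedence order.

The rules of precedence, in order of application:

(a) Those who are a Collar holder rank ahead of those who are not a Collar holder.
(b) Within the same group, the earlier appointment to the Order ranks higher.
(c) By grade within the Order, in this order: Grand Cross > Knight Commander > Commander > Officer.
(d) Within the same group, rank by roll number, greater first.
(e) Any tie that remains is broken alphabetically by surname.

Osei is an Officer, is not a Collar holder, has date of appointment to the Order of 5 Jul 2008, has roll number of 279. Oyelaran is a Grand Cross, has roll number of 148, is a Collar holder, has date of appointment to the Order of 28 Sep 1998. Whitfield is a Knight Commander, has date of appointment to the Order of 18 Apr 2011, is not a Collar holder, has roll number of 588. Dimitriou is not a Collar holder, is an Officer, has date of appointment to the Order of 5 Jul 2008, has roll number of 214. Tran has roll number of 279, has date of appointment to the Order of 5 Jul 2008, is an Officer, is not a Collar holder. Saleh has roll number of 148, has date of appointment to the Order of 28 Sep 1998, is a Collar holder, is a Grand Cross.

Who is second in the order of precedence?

By the first rule: Oyelaran and Saleh (both a Collar holder); then Osei, Tran, Dimitriou and Whitfield (each not a Collar holder).
Oyelaran and Saleh both have date of appointment to the Order 28 Sep 1998, so the next rule applies.
Oyelaran and Saleh are each Grand Cross, so the next rule applies.
Oyelaran and Saleh both have roll number 148, so the next rule applies.
Among Oyelaran and Saleh, alphabetically by surname: Oyelaran before Saleh.
Among Osei, Tran, Dimitriou and Whitfield, by date of appointment to the Order (earlier first): Osei, Tran and Dimitriou (5 Jul 2008) before Whitfield (18 Apr 2011).
Osei, Tran and Dimitriou are each Officer, so the next rule applies.
Among Osei, Tran and Dimitriou, by roll number (higher first): Osei and Tran (279) before Dimitriou (214).
Among Osei and Tran, alphabetically by surname: Osei before Tran.
Order: Oyelaran, Saleh, Osei, Tran, Dimitriou, Whitfield.

Saleh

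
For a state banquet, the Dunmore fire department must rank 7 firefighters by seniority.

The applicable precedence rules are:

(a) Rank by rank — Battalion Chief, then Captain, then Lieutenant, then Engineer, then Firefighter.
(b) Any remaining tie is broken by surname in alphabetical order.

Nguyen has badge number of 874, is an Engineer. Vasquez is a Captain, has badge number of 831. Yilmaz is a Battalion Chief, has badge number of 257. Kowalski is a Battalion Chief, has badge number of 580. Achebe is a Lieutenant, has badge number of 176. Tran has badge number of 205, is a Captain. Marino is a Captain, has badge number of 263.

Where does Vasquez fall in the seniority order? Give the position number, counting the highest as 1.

By rank: Kowalski and Yilmaz (Battalion Chief); then Marino, Tran and Vasquez (Captain); then Achebe (Lieutenant); then Nguyen (Engineer).
Among Kowalski and Yilmaz, alphabetically by surname: Kowalski before Yilmaz.
Among Marino, Tran and Vasquez, alphabetically by surname: Marino before Tran before Vasquez.
Order: Kowalski, Yilmaz, Marino, Tran, Vasquez, Achebe, Nguyen. So position 5.

5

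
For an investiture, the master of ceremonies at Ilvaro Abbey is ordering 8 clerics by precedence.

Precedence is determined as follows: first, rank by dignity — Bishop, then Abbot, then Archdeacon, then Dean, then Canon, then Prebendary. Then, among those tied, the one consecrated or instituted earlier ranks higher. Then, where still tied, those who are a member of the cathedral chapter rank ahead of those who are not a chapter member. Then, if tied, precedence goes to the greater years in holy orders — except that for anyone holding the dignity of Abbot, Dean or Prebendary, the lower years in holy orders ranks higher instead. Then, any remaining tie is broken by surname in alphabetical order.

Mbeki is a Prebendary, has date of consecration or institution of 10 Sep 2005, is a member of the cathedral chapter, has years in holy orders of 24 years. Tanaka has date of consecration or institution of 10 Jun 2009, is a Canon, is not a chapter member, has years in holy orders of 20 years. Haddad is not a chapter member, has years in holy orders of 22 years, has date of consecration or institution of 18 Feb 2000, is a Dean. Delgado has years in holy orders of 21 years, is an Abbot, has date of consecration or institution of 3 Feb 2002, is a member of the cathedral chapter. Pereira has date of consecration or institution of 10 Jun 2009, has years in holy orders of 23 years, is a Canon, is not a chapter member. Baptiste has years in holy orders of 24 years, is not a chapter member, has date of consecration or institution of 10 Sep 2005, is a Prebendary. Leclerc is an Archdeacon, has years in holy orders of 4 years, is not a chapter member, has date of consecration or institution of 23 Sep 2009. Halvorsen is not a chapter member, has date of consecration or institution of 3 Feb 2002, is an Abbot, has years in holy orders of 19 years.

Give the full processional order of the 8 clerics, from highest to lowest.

Delgado, Halvorsen, Leclerc, Haddad, Pereira, Tanaka, Mbeki, Baptiste

By dignity: Delgado and Halvorsen (Abbot); then Leclerc (Archdeacon); then Haddad (Dean); then Pereira and Tanaka (Canon); then Mbeki and Baptiste (Prebendary).
Delgado and Halvorsen both have date of consecration or institution 3 Feb 2002, so the next rule applies.
Among Delgado and Halvorsen, a member of the cathedral chapter before not a chapter member: Delgado (a member of the cathedral chapter) before Halvorsen (not a chapter member).
Pereira and Tanaka both have date of consecration or institution 10 Jun 2009, so the next rule applies.
Pereira and Tanaka are each not a chapter member, so the next rule applies.
Among Pereira and Tanaka, by years in holy orders (higher first): Pereira (23 years) before Tanaka (20 years).
Mbeki and Baptiste both have date of consecration or institution 10 Sep 2005, so the next rule applies.
Among Mbeki and Baptiste, a member of the cathedral chapter before not a chapter member: Mbeki (a member of the cathedral chapter) before Baptiste (not a chapter member).
Full order: Delgado, Halvorsen, Leclerc, Haddad, Pereira, Tanaka, Mbeki, Baptiste.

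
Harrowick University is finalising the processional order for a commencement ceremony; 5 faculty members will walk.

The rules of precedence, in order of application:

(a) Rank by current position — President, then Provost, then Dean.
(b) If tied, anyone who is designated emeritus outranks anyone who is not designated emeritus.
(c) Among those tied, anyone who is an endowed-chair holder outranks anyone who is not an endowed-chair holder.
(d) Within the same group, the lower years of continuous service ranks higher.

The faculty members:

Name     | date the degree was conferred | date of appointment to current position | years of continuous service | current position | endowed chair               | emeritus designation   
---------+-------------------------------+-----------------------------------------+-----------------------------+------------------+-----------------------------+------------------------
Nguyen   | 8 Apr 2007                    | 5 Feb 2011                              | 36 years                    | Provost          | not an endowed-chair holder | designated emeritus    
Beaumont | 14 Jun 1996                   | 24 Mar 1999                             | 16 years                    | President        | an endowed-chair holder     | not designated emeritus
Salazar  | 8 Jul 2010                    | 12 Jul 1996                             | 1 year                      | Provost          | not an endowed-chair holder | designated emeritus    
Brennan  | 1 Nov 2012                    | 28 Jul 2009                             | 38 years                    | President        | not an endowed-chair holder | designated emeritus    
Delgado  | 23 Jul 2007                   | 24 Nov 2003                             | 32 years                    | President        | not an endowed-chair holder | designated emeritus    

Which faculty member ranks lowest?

By current position: Delgado, Brennan and Beaumont (President); then Salazar and Nguyen (Provost).
Among Delgado, Brennan and Beaumont, designated emeritus before not designated emeritus: Delgado and Brennan (designated emeritus) before Beaumont (not designated emeritus).
Delgado and Brennan are each not an endowed-chair holder, so the next rule applies.
Among Delgado and Brennan, by years of continuous service (lower first): Delgado (32 years) before Brennan (38 years).
Salazar and Nguyen are each designated emeritus, so the next rule applies.
Salazar and Nguyen are each not an endowed-chair holder, so the next rule applies.
Among Salazar and Nguyen, by years of continuous service (lower first): Salazar (1 year) before Nguyen (36 years).
Order: Delgado, Brennan, Beaumont, Salazar, Nguyen.

Nguyen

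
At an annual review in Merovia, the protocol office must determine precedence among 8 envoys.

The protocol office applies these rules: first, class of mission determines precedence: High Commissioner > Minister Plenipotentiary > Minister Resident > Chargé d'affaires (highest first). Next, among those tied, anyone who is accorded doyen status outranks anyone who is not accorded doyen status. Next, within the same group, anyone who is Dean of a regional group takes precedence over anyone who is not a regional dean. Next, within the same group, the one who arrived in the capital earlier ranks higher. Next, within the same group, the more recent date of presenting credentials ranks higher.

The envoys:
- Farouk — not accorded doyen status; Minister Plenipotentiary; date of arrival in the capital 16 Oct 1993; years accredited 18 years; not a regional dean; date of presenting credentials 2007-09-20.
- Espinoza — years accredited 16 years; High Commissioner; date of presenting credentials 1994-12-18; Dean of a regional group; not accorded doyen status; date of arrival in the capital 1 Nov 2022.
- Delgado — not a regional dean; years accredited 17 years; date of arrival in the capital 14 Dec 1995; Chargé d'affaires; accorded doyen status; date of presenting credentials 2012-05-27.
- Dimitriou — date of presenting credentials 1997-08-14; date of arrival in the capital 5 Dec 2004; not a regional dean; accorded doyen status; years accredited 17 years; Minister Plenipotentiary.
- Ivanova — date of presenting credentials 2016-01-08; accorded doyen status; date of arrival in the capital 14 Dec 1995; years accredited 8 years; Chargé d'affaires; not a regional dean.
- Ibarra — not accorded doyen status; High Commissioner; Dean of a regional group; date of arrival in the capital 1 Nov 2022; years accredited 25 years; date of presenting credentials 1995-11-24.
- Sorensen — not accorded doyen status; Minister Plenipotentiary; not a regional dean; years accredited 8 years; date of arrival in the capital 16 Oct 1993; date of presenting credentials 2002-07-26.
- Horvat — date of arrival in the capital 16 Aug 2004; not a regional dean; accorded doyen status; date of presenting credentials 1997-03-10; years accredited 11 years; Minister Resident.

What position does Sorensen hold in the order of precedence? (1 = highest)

By class of mission: Ibarra and Espinoza (High Commissioner); then Dimitriou, Farouk and Sorensen (Minister Plenipotentiary); then Horvat (Minister Resident); then Ivanova and Delgado (Chargé d'affaires).
Ibarra and Espinoza are each not accorded doyen status, so the next rule applies.
Ibarra and Espinoza are each Dean of a regional group, so the next rule applies.
Ibarra and Espinoza both have date of arrival in the capital 1 Nov 2022, so the next rule applies.
Among Ibarra and Espinoza, by date of presenting credentials (later first): Ibarra (1995-11-24) before Espinoza (1994-12-18).
Among Dimitriou, Farouk and Sorensen, accorded doyen status before not accorded doyen status: Dimitriou (accorded doyen status) before Farouk and Sorensen (not accorded doyen status).
Farouk and Sorensen are each not a regional dean, so the next rule applies.
Farouk and Sorensen both have date of arrival in the capital 16 Oct 1993, so the next rule applies.
Among Farouk and Sorensen, by date of presenting credentials (later first): Farouk (2007-09-20) before Sorensen (2002-07-26).
Ivanova and Delgado are each accorded doyen status, so the next rule applies.
Ivanova and Delgado are each not a regional dean, so the next rule applies.
Ivanova and Delgado both have date of arrival in the capital 14 Dec 1995, so the next rule applies.
Among Ivanova and Delgado, by date of presenting credentials (later first): Ivanova (2016-01-08) before Delgado (2012-05-27).
Order: Ibarra, Espinoza, Dimitriou, Farouk, Sorensen, Horvat, Ivanova, Delgado. So position 5.

5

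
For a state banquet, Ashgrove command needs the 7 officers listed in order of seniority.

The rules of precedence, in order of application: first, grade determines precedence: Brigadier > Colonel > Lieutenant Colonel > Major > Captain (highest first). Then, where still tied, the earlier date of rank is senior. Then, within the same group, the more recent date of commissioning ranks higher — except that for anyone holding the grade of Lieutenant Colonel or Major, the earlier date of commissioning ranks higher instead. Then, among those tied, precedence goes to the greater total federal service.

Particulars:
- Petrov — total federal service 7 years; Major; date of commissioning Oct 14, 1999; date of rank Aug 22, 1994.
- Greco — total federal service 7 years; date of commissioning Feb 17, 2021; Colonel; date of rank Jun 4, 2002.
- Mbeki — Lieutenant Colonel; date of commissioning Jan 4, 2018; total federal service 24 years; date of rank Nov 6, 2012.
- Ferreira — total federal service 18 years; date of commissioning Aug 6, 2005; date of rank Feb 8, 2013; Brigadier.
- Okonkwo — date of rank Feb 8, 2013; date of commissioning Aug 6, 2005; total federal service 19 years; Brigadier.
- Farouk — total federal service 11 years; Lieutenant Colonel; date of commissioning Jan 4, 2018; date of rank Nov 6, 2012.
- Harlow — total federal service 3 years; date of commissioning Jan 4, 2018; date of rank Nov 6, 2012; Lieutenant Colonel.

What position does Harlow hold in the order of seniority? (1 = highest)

By grade: Okonkwo and Ferreira (Brigadier); then Greco (Colonel); then Mbeki, Farouk and Harlow (Lieutenant Colonel); then Petrov (Major).
Okonkwo and Ferreira both have date of rank Feb 8, 2013, so the next rule applies.
Okonkwo and Ferreira both have date of commissioning Aug 6, 2005, so the next rule applies.
Among Okonkwo and Ferreira, by total federal service (higher first): Okonkwo (19 years) before Ferreira (18 years).
Mbeki, Farouk and Harlow all have date of rank Nov 6, 2012, so the next rule applies.
Mbeki, Farouk and Harlow all have date of commissioning Jan 4, 2018, so the next rule applies.
Among Mbeki, Farouk and Harlow, by total federal service (higher first): Mbeki (24 years) before Farouk (11 years) before Harlow (3 years).
Order: Okonkwo, Ferreira, Greco, Mbeki, Farouk, Harlow, Petrov. So position 6.

6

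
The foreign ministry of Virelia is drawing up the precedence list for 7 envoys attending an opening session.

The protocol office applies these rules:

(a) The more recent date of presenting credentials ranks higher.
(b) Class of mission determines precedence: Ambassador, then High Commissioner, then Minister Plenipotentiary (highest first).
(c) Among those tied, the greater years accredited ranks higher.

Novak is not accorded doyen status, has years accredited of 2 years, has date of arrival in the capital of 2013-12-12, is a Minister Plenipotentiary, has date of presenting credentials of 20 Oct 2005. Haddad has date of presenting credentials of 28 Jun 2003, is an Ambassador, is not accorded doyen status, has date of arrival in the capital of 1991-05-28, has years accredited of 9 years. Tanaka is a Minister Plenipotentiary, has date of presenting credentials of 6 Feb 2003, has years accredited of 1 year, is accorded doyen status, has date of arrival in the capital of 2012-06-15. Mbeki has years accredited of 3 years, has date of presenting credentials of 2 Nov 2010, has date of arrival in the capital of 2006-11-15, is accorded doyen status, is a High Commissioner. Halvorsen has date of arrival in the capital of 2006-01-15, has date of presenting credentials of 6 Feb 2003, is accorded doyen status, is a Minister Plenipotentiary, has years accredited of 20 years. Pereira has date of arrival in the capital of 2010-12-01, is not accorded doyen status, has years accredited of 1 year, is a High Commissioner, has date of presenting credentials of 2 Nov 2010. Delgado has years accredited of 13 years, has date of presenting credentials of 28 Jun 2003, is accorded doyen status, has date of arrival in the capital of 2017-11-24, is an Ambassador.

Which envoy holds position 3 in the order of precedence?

Novak

By date of presenting credentials (later first): Mbeki and Pereira (both 2 Nov 2010); then Novak (20 Oct 2005); then Delgado and Haddad (both 28 Jun 2003); then Halvorsen and Tanaka (both 6 Feb 2003).
Mbeki and Pereira are each High Commissioner, so the next rule applies.
Among Mbeki and Pereira, by years accredited (higher first): Mbeki (3 years) before Pereira (1 year).
Delgado and Haddad are each Ambassador, so the next rule applies.
Among Delgado and Haddad, by years accredited (higher first): Delgado (13 years) before Haddad (9 years).
Halvorsen and Tanaka are each Minister Plenipotentiary, so the next rule applies.
Among Halvorsen and Tanaka, by years accredited (higher first): Halvorsen (20 years) before Tanaka (1 year).
Order: Mbeki, Pereira, Novak, Delgado, Haddad, Halvorsen, Tanaka.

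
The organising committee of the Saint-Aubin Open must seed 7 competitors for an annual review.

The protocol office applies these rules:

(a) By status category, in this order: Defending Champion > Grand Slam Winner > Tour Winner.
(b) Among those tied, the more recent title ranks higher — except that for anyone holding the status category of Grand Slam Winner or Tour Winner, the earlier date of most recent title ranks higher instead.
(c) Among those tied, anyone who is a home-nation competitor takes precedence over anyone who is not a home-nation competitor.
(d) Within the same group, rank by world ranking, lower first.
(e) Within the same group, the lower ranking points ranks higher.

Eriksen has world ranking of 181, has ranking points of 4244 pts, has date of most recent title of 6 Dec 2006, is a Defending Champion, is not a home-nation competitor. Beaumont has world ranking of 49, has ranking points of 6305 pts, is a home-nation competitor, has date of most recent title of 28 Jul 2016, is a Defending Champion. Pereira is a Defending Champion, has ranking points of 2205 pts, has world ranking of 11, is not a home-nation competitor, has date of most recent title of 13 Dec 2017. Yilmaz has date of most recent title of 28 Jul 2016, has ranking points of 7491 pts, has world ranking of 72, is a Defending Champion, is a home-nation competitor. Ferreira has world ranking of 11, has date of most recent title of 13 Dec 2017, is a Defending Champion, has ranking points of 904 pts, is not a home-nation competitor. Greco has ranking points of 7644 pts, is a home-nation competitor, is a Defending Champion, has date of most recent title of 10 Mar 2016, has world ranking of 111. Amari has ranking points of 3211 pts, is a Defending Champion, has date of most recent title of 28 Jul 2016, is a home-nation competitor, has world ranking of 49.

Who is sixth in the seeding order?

Greco

By status category: Ferreira, Pereira, Amari, Beaumont, Yilmaz, Greco and Eriksen (Defending Champion).
Among Ferreira, Pereira, Amari, Beaumont, Yilmaz, Greco and Eriksen, by date of most recent title (later first): Ferreira and Pereira (13 Dec 2017) before Amari, Beaumont and Yilmaz (28 Jul 2016) before Greco (10 Mar 2016) before Eriksen (6 Dec 2006).
Ferreira and Pereira are each not a home-nation competitor, so the next rule applies.
Ferreira and Pereira both have world ranking 11, so the next rule applies.
Among Ferreira and Pereira, by ranking points (lower first): Ferreira (904 pts) before Pereira (2205 pts).
Amari, Beaumont and Yilmaz are each a home-nation competitor, so the next rule applies.
Among Amari, Beaumont and Yilmaz, by world ranking (lower first): Amari and Beaumont (49) before Yilmaz (72).
Among Amari and Beaumont, by ranking points (lower first): Amari (3211 pts) before Beaumont (6305 pts).
Order: Ferreira, Pereira, Amari, Beaumont, Yilmaz, Greco, Eriksen.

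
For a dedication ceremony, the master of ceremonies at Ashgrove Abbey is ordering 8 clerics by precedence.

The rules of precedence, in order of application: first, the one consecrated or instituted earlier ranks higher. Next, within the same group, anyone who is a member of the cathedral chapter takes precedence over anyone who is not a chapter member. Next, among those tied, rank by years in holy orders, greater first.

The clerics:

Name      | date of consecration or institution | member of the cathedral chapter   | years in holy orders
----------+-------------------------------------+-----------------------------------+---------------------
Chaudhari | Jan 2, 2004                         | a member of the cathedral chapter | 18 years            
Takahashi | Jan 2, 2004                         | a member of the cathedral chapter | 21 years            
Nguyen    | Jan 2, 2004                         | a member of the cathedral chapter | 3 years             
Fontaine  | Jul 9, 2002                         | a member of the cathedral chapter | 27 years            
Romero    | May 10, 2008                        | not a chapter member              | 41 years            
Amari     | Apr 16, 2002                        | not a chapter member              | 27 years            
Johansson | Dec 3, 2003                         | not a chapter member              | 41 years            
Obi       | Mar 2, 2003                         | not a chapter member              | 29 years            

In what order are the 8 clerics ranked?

By date of consecration or institution (earlier first): Amari (Apr 16, 2002); then Fontaine (Jul 9, 2002); then Obi (Mar 2, 2003); then Johansson (Dec 3, 2003); then Takahashi, Chaudhari and Nguyen (each Jan 2, 2004); then Romero (May 10, 2008).
Takahashi, Chaudhari and Nguyen are each a member of the cathedral chapter, so the next rule applies.
Among Takahashi, Chaudhari and Nguyen, by years in holy orders (higher first): Takahashi (21 years) before Chaudhari (18 years) before Nguyen (3 years).
Full order: Amari, Fontaine, Obi, Johansson, Takahashi, Chaudhari, Nguyen, Romero.

Amari, Fontaine, Obi, Johansson, Takahashi, Chaudhari, Nguyen, Romero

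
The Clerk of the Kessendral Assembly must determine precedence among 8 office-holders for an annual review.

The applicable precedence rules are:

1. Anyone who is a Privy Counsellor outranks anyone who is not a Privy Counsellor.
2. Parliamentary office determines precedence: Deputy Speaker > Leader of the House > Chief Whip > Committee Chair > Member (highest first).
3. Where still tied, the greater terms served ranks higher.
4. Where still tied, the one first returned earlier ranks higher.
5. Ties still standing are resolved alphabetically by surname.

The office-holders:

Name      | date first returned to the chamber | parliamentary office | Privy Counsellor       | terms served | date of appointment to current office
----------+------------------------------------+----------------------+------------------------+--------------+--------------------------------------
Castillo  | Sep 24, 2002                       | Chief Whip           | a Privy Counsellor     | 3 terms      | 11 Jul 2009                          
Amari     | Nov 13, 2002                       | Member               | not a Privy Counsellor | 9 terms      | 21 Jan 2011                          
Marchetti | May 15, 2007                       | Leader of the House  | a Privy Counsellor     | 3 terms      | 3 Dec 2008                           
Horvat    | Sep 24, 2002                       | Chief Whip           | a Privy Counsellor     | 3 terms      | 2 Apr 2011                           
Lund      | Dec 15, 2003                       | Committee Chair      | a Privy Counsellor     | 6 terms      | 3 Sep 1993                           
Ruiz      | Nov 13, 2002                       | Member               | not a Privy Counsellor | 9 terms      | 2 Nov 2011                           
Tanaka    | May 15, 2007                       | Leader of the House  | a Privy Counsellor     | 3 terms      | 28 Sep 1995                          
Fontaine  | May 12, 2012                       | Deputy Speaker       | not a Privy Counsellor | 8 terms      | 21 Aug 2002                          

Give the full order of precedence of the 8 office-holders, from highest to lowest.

By the first rule: Marchetti, Tanaka, Castillo, Horvat and Lund (each a Privy Counsellor); then Fontaine, Amari and Ruiz (each not a Privy Counsellor).
Among Marchetti, Tanaka, Castillo, Horvat and Lund, by parliamentary office: Marchetti and Tanaka (Leader of the House) before Castillo and Horvat (Chief Whip) before Lund (Committee Chair).
Marchetti and Tanaka both have terms served 3 terms, so the next rule applies.
Marchetti and Tanaka both have date first returned to the chamber May 15, 2007, so the next rule applies.
Among Marchetti and Tanaka, alphabetically by surname: Marchetti before Tanaka.
Castillo and Horvat both have terms served 3 terms, so the next rule applies.
Castillo and Horvat both have date first returned to the chamber Sep 24, 2002, so the next rule applies.
Among Castillo and Horvat, alphabetically by surname: Castillo before Horvat.
Among Fontaine, Amari and Ruiz, by parliamentary office: Fontaine (Deputy Speaker) before Amari and Ruiz (Member).
Amari and Ruiz both have terms served 9 terms, so the next rule applies.
Amari and Ruiz both have date first returned to the chamber Nov 13, 2002, so the next rule applies.
Among Amari and Ruiz, alphabetically by surname: Amari before Ruiz.
Full order: Marchetti, Tanaka, Castillo, Horvat, Lund, Fontaine, Amari, Ruiz.

Marchetti, Tanaka, Castillo, Horvat, Lund, Fontaine, Amari, Ruiz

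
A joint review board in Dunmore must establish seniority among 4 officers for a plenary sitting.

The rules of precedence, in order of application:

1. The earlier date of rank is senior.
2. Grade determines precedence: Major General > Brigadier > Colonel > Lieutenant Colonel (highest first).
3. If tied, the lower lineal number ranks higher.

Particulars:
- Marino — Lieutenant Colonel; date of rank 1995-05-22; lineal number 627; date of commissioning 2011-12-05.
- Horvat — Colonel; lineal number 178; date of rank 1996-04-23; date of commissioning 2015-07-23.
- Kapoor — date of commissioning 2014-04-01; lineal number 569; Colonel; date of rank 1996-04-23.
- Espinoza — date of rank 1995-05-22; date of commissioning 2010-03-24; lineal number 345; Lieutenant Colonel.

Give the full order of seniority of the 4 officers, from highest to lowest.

Espinoza, Marino, Horvat, Kapoor

By date of rank (earlier first): Espinoza and Marino (both 1995-05-22); then Horvat and Kapoor (both 1996-04-23).
Espinoza and Marino are each Lieutenant Colonel, so the next rule applies.
Among Espinoza and Marino, by lineal number (lower first): Espinoza (345) before Marino (627).
Horvat and Kapoor are each Colonel, so the next rule applies.
Among Horvat and Kapoor, by lineal number (lower first): Horvat (178) before Kapoor (569).
Full order: Espinoza, Marino, Horvat, Kapoor.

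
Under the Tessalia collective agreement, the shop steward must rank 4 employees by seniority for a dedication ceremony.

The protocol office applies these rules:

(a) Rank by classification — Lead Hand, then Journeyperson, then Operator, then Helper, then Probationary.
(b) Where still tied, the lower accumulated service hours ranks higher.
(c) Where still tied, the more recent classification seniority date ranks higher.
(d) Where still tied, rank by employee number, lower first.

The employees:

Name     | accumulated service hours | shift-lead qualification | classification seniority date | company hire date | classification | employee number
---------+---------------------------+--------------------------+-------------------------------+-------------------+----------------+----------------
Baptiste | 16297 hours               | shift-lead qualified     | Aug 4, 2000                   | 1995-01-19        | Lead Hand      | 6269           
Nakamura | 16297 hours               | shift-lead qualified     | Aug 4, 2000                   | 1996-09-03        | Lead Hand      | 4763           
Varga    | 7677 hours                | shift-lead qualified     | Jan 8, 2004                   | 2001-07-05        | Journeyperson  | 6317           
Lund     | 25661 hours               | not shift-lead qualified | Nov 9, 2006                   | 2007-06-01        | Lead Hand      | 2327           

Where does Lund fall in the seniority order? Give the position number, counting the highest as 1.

By classification: Nakamura, Baptiste and Lund (Lead Hand); then Varga (Journeyperson).
Among Nakamura, Baptiste and Lund, by accumulated service hours (lower first): Nakamura and Baptiste (16297 hours) before Lund (25661 hours).
Nakamura and Baptiste both have classification seniority date Aug 4, 2000, so the next rule applies.
Among Nakamura and Baptiste, by employee number (lower first): Nakamura (4763) before Baptiste (6269).
Order: Nakamura, Baptiste, Lund, Varga. So position 3.

3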